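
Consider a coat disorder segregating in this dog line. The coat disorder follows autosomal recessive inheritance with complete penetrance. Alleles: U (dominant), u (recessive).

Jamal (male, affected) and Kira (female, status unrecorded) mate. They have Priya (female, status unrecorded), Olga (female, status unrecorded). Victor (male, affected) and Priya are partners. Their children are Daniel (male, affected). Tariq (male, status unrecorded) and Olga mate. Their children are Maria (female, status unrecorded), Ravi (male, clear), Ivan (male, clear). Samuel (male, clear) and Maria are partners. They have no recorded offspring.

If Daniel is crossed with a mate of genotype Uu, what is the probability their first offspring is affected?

Daniel is affected, so Daniel is uu.
The cross gives 1/2 Uu : 1/2 uu, so P(offspring is affected) = 1/2.

1/2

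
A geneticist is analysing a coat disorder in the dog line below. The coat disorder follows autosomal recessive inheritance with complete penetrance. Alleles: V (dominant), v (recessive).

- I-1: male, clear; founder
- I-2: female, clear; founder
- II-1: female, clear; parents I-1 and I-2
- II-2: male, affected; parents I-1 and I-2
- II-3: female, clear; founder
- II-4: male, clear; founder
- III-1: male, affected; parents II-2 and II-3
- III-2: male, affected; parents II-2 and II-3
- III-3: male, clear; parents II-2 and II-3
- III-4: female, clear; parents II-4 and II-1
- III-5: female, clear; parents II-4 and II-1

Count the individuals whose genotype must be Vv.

Obligate heterozygotes: I-1 is clear so carries V and passed v to II-2 (vv), so I-1 is Vv; I-2 is clear so carries V and passed v to II-2 (vv), so I-2 is Vv; II-3 is clear so carries V and passed v to III-1 (vv), so II-3 is Vv; III-3 is clear so carries V and received v from II-2 (vv), so III-3 is Vv.
Every other individual is either homozygous by phenotype or has at least one consistent homozygous assignment, so the count is 4.

4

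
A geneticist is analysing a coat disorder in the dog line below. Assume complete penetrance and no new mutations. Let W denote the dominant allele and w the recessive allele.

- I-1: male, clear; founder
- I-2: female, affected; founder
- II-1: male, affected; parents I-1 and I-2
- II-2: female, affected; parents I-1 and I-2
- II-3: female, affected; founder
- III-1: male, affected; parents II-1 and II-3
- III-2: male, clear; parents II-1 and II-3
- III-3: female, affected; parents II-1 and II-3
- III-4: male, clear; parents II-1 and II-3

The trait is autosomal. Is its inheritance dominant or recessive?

dominant

II-1 and II-3 are both affected yet have a clear child III-2. Under a recessive model two affected parents are homozygous and every child would be affected, so the trait cannot be recessive.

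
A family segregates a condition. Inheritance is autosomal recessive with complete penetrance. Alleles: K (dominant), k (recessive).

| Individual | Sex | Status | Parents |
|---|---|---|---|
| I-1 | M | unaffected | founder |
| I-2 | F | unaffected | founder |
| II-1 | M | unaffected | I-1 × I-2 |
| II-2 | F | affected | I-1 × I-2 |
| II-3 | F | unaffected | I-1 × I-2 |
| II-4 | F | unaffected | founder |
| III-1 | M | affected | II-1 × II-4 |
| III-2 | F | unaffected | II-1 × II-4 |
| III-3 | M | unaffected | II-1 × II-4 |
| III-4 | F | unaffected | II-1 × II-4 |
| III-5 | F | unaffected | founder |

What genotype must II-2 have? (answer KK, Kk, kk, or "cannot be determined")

kk

II-2 is affected, so II-2 is kk.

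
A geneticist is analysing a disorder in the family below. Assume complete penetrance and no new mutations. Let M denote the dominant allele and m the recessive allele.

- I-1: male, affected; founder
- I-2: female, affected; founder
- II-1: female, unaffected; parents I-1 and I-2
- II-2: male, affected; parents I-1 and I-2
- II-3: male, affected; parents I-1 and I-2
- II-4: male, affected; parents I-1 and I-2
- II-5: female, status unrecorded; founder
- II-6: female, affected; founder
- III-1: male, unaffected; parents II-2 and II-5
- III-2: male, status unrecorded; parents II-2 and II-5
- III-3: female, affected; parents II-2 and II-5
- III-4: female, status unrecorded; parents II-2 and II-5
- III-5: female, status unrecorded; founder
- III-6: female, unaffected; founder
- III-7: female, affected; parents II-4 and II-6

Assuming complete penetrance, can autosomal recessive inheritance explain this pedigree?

No

Under autosomal recessive, II-1 (unaffected, female) cannot arise from I-1 (affected) × I-2 (affected).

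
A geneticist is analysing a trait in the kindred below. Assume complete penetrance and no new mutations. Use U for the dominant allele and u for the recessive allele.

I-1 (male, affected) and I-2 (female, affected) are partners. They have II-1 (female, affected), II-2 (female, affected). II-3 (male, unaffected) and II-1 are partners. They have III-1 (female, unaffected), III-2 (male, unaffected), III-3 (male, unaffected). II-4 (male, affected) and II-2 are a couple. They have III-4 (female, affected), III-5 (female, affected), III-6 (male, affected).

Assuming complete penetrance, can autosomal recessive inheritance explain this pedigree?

A consistent assignment under autosomal recessive exists: I-1 uu, I-2 uu, II-1 uu, II-2 uu, II-3 UU, II-4 uu, III-1 Uu, III-2 Uu, III-3 Uu, III-4 uu, III-5 uu, III-6 uu.
In this assignment every recorded phenotype matches its genotype and every non-founder's genotype is obtainable from its parents' genotypes, so the pedigree is consistent.

Yes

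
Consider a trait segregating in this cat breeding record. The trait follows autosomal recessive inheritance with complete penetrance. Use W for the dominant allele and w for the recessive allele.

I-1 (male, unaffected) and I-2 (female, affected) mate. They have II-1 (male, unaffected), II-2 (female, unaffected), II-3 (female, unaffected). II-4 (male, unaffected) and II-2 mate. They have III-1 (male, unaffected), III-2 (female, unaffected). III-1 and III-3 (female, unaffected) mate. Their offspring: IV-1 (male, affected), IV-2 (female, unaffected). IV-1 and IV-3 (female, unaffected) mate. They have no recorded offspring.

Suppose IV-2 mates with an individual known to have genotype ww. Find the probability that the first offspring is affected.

III-1 is unaffected so carries W and passed w to IV-1 (ww), so III-1 is Ww.
III-3 is unaffected so carries W and passed w to IV-1 (ww), so III-3 is Ww.
IV-2 is an unaffected offspring of III-1 (Ww) × III-3 (Ww), whose cross gives 1/4 WW : 1/2 Ww : 1/4 ww; conditioning on being unaffected, IV-2 is WW with probability 1/3, Ww with probability 2/3.
Summing over parental genotype combinations, P(offspring is affected) = 2/3·1/2 = 1/3.

1/3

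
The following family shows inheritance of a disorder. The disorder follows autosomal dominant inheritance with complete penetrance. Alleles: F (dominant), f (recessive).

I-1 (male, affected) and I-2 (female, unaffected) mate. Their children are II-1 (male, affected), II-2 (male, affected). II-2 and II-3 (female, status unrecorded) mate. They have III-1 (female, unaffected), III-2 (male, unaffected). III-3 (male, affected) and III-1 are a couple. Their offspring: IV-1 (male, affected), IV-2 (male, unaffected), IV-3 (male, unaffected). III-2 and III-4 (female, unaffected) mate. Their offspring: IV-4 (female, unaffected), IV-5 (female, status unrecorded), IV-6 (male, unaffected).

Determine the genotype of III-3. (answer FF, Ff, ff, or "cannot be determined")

From phenotype alone, III-3 is FF or Ff.
III-3 is affected so carries F and passed f to IV-2 (ff), so III-3 is Ff.

Ff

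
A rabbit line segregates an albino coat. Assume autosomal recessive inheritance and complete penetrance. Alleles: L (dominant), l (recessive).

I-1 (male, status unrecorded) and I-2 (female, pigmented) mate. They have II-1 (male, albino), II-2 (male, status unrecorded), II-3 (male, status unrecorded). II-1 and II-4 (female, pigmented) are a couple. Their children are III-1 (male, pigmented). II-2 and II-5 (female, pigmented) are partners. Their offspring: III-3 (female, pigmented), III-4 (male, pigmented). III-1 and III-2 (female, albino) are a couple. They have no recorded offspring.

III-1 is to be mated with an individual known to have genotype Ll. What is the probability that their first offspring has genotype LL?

1/4

III-1 is pigmented so carries L and received l from II-1 (ll), so III-1 is Ll.
The cross gives 1/4 LL : 1/2 Ll : 1/4 ll, so P(offspring has genotype LL) = 1/4.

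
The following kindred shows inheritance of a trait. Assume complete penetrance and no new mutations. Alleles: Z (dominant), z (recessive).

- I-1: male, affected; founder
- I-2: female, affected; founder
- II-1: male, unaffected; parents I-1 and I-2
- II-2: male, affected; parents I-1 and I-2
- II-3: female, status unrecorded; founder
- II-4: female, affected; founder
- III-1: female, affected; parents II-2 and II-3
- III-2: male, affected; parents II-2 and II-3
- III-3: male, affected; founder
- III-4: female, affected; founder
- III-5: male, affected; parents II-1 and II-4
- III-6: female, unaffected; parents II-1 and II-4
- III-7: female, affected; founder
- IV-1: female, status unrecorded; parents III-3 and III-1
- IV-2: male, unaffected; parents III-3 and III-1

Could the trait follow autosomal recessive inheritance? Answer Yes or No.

No

Under autosomal recessive, II-1 (unaffected, male) cannot arise from I-1 (affected) × I-2 (affected).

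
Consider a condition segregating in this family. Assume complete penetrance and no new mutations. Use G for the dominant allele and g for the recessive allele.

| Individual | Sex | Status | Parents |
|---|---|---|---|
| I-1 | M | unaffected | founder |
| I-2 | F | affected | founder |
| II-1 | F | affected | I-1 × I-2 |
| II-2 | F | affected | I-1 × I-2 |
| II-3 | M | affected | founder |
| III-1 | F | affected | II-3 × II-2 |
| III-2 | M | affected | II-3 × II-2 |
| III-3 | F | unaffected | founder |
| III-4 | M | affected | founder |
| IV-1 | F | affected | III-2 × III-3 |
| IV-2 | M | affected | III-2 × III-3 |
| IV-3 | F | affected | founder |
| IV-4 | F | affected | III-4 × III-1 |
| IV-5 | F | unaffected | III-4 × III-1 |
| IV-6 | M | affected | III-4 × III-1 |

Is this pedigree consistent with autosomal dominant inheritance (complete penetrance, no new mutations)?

A consistent assignment under autosomal dominant exists: I-1 gg, I-2 GG, II-1 Gg, II-2 Gg, II-3 GG, III-1 Gg, III-2 GG, III-3 gg, III-4 Gg, IV-1 Gg, IV-2 Gg, IV-3 GG, IV-4 GG, IV-5 gg, IV-6 GG.
In this assignment every recorded phenotype matches its genotype and every non-founder's genotype is obtainable from its parents' genotypes, so the pedigree is consistent.

Yes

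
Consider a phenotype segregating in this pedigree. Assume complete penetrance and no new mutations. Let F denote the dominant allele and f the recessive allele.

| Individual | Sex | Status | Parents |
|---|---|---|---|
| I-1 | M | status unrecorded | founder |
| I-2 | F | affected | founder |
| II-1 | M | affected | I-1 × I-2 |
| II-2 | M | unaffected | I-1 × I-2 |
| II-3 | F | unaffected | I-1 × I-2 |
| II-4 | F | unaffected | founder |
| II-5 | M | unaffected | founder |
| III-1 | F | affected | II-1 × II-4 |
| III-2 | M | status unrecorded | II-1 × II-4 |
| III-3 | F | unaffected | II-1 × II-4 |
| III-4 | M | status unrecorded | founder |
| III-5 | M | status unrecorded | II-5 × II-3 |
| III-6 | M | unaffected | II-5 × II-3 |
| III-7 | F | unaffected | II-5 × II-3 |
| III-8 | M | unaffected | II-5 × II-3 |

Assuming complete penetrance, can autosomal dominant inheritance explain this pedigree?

A consistent assignment under autosomal dominant exists: I-1 Ff, I-2 Ff, II-1 Ff, II-2 ff, II-3 ff, II-4 ff, II-5 ff, III-1 Ff, III-2 Ff, III-3 ff, III-4 FF, III-5 ff, III-6 ff, III-7 ff, III-8 ff.
In this assignment every recorded phenotype matches its genotype and every non-founder's genotype is obtainable from its parents' genotypes, so the pedigree is consistent.

Yes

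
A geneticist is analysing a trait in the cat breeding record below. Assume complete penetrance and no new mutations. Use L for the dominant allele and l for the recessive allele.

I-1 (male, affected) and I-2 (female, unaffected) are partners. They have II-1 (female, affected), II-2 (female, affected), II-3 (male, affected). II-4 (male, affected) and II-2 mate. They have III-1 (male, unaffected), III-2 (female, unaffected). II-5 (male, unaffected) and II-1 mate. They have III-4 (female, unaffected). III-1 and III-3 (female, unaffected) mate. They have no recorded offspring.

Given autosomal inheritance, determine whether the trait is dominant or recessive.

II-4 and II-2 are both affected yet have an unaffected child III-1. Under a recessive model two affected parents are homozygous and every child would be affected, so the trait cannot be recessive.

dominant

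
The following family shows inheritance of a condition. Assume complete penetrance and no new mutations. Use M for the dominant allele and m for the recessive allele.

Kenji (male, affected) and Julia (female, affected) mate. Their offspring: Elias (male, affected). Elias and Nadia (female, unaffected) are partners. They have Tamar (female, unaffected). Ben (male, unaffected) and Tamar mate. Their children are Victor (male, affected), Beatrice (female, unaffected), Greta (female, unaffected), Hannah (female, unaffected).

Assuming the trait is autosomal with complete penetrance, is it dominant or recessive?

recessive

Ben and Tamar are both unaffected yet have an affected child Victor. Under dominance, an affected child requires at least one affected parent, so the trait cannot be dominant.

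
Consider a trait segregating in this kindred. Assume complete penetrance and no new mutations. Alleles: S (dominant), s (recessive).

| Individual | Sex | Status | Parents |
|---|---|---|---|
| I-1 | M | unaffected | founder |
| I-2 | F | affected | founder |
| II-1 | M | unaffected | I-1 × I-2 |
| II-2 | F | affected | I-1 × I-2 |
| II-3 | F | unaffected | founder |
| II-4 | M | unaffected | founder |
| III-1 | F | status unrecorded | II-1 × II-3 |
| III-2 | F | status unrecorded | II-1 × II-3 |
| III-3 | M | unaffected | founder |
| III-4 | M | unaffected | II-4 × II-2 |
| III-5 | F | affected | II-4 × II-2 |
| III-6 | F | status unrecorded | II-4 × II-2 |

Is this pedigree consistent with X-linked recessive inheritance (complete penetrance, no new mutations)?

No

Under X-linked recessive, II-1 (unaffected, male) cannot arise from I-1 (unaffected) × I-2 (affected).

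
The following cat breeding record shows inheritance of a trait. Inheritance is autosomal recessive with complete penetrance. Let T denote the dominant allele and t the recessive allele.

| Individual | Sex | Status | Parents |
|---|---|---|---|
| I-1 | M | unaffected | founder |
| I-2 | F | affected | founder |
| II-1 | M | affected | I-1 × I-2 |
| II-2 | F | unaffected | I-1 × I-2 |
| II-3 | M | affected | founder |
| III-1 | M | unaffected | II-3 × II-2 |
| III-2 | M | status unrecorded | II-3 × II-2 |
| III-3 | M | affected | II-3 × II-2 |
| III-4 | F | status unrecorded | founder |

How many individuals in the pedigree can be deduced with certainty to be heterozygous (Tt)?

Obligate heterozygotes: I-1 is unaffected so carries T and passed t to II-1 (tt), so I-1 is Tt; II-2 is unaffected so carries T and received t from I-2 (tt), so II-2 is Tt; III-1 is unaffected so carries T and received t from II-3 (tt), so III-1 is Tt.
Every other individual is either homozygous by phenotype or has at least one consistent homozygous assignment, so the count is 3.

3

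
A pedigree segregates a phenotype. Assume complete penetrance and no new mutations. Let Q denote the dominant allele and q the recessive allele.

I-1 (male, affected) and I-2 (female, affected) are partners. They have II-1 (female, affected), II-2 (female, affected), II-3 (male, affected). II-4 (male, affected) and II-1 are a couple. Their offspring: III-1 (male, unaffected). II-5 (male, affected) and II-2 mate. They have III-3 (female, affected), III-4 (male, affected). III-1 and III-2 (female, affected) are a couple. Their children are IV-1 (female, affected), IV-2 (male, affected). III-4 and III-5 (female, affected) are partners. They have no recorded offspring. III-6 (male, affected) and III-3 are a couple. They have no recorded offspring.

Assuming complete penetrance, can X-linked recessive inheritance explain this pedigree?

Under X-linked recessive, III-1 (unaffected, male) cannot arise from II-4 (affected) × II-1 (affected).

No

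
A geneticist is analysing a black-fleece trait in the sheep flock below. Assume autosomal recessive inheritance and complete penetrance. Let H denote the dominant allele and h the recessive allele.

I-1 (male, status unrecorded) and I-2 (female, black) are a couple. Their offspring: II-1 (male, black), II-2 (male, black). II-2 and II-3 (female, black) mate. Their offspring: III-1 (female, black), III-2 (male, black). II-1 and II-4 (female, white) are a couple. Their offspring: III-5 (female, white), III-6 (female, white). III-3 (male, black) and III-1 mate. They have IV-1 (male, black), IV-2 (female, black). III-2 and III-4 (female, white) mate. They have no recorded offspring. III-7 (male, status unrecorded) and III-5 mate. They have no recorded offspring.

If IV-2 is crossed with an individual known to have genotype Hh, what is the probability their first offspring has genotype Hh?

IV-2 is black, so IV-2 is hh.
The cross gives 1/2 Hh : 1/2 hh, so P(offspring has genotype Hh) = 1/2.

1/2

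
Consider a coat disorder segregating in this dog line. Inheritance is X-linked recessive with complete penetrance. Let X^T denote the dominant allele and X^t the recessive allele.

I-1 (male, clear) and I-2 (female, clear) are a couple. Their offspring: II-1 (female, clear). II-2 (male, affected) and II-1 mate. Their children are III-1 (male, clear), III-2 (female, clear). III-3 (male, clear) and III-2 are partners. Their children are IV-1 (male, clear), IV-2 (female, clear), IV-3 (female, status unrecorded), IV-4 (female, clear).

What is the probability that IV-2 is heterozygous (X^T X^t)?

1/2

III-3 is clear, so III-3 is X^T Y.
III-2 is clear so carries T and received t from II-2 (X^t Y), so III-2 is X^T X^t.
Their cross gives offspring ratios 1/2 X^T X^T : 1/2 X^T X^t. Conditioning on IV-2 being clear, P(X^T X^t) = 1/2 / 1 = 1/2.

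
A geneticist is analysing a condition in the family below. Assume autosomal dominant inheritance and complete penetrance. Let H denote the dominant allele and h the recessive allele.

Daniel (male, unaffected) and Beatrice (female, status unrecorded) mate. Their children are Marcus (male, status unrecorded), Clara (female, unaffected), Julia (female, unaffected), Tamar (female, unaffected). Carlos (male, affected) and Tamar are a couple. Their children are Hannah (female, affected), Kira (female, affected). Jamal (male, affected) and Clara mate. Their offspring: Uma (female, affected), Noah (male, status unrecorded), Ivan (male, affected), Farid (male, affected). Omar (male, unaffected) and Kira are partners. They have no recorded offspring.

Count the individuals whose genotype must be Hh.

Obligate heterozygotes: Hannah is affected so carries H and received h from Tamar (hh), so Hannah is Hh; Kira is affected so carries H and received h from Tamar (hh), so Kira is Hh; Uma is affected so carries H and received h from Clara (hh), so Uma is Hh; Ivan is affected so carries H and received h from Clara (hh), so Ivan is Hh; Farid is affected so carries H and received h from Clara (hh), so Farid is Hh.
Every other individual is either homozygous by phenotype or has at least one consistent homozygous assignment, so the count is 5.

5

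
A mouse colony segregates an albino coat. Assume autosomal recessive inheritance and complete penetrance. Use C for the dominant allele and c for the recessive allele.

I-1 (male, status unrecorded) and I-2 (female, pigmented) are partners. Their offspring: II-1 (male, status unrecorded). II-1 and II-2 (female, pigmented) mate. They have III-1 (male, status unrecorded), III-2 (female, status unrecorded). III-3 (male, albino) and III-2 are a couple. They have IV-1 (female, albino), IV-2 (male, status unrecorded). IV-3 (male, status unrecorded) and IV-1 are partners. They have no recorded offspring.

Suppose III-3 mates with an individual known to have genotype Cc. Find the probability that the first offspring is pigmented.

III-3 is albino, so III-3 is cc.
The cross gives 1/2 Cc : 1/2 cc, so P(offspring is pigmented) = 1/2.

1/2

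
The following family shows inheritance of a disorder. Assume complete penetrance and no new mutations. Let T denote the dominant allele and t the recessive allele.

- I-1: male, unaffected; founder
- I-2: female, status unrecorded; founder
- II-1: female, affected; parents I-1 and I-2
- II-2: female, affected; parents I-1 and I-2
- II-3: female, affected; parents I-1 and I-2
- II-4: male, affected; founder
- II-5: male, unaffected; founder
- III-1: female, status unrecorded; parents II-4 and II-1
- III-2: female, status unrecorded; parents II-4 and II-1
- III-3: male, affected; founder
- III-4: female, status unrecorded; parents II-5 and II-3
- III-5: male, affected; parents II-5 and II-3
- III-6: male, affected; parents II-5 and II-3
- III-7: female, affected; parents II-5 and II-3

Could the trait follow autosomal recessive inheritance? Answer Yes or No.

A consistent assignment under autosomal recessive exists: I-1 Tt, I-2 Tt, II-1 tt, II-2 tt, II-3 tt, II-4 tt, II-5 Tt, III-1 tt, III-2 tt, III-3 tt, III-4 Tt, III-5 tt, III-6 tt, III-7 tt.
In this assignment every recorded phenotype matches its genotype and every non-founder's genotype is obtainable from its parents' genotypes, so the pedigree is consistent.

Yes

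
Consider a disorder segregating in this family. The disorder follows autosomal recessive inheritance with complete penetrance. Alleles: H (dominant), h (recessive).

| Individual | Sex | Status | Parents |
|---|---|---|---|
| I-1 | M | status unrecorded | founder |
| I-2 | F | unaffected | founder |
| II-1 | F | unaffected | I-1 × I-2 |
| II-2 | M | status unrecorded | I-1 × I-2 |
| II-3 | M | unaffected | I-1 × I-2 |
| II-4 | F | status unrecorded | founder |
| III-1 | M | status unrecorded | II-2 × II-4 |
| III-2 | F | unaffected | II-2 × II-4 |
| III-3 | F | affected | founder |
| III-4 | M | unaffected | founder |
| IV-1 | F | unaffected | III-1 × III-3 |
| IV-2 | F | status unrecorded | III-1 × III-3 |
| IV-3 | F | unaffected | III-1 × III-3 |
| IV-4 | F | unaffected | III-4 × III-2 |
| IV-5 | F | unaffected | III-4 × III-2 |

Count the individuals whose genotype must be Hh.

Obligate heterozygotes: IV-1 is unaffected so carries H and received h from III-3 (hh), so IV-1 is Hh; IV-3 is unaffected so carries H and received h from III-3 (hh), so IV-3 is Hh.
Every other individual is either homozygous by phenotype or has at least one consistent homozygous assignment, so the count is 2.

2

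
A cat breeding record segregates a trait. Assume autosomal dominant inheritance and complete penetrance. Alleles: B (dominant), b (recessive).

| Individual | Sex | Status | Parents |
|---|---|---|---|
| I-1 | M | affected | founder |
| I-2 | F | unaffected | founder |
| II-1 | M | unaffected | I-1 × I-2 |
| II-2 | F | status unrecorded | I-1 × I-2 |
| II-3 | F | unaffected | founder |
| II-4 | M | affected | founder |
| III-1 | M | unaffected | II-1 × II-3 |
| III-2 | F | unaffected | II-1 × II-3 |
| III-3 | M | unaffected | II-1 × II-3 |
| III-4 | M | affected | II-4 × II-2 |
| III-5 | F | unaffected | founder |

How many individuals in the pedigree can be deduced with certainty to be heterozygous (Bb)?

1

Obligate heterozygotes: I-1 is affected so carries B and passed b to II-1 (bb), so I-1 is Bb.
Every other individual is either homozygous by phenotype or has at least one consistent homozygous assignment, so the count is 1.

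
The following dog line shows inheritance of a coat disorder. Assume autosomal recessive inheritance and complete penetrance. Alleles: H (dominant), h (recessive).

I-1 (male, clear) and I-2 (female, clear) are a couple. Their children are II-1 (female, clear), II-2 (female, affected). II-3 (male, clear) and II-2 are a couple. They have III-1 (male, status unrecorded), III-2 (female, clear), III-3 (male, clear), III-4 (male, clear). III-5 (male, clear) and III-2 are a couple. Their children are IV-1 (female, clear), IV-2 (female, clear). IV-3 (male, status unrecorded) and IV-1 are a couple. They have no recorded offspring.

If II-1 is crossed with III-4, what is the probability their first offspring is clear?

I-1 is clear so carries H and passed h to II-2 (hh), so I-1 is Hh.
I-2 is clear so carries H and passed h to II-2 (hh), so I-2 is Hh.
II-1 is a clear offspring of I-1 (Hh) × I-2 (Hh), whose cross gives 1/4 HH : 1/2 Hh : 1/4 hh; conditioning on being clear, II-1 is HH with probability 1/3, Hh with probability 2/3.
III-4 is clear so carries H and received h from II-2 (hh), so III-4 is Hh.
Summing over parental genotype combinations, P(offspring is clear) = 1/3·1 + 2/3·3/4 = 5/6.

5/6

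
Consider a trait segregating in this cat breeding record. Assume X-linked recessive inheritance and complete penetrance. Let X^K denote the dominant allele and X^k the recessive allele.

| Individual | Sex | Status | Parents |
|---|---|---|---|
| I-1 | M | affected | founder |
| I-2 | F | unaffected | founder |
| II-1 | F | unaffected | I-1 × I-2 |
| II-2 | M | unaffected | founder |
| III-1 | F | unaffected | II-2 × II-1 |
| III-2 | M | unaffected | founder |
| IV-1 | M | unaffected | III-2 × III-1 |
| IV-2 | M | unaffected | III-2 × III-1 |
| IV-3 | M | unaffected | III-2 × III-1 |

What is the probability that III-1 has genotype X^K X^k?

II-2 is unaffected, so II-2 is X^K Y.
II-1 is unaffected so carries K and received k from I-1 (X^k Y), so II-1 is X^K X^k.
Their cross gives offspring ratios 1/2 X^K X^K : 1/2 X^K X^k. Conditioning on III-1 being unaffected, P(X^K X^k) = 1/2 / 1 = 1/2 before taking III-1's own offspring into account.
III-2 is unaffected, so III-2 is X^K Y.
Now use III-1's offspring. Probability of each recorded status — unaffected son IV-1: 1/2 if III-1 is X^K X^k, 1 if X^K X^K; unaffected son IV-2: 1/2 if III-1 is X^K X^k, 1 if X^K X^K; unaffected son IV-3: 1/2 if III-1 is X^K X^k, 1 if X^K X^K.
Bayes: P(X^K X^k) = 1/2·1/8 / (1/2·1/8 + 1/2·1) = 1/9.

1/9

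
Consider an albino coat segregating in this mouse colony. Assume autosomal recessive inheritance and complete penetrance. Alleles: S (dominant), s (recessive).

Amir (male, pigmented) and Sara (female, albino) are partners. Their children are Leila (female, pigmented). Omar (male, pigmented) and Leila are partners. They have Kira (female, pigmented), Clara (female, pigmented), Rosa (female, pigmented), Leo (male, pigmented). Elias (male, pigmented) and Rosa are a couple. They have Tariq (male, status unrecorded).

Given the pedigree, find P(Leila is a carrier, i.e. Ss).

Leila is pigmented so carries S and received s from Sara (ss), so Leila is Ss, giving P(Ss) = 1.

1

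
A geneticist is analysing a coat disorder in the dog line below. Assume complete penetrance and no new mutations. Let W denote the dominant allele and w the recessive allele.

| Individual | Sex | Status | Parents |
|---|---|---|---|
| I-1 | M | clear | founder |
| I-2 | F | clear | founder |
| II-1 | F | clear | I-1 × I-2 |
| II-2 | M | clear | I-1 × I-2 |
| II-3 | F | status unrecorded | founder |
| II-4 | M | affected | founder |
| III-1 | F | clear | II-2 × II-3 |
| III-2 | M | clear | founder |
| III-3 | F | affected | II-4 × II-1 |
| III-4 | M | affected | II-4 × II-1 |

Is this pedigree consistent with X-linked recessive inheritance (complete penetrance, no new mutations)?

Yes

A consistent assignment under X-linked recessive exists: I-1 X^W Y, I-2 X^W X^w, II-1 X^W X^w, II-2 X^W Y, II-3 X^W X^W, II-4 X^w Y, III-1 X^W X^W, III-2 X^W Y, III-3 X^w X^w, III-4 X^w Y.
In this assignment every recorded phenotype matches its genotype and every non-founder's genotype is obtainable from its parents' genotypes, so the pedigree is consistent.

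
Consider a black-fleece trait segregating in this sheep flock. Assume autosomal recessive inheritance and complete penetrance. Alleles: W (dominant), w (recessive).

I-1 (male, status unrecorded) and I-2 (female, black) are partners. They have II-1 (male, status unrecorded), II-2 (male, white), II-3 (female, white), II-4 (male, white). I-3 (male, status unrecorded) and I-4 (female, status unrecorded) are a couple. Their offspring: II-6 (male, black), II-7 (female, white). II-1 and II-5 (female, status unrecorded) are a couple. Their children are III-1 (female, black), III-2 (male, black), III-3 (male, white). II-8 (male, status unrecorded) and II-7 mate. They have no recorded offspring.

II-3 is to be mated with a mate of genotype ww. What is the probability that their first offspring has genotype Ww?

II-3 is white so carries W and received w from I-2 (ww), so II-3 is Ww.
The cross gives 1/2 Ww : 1/2 ww, so P(offspring has genotype Ww) = 1/2.

1/2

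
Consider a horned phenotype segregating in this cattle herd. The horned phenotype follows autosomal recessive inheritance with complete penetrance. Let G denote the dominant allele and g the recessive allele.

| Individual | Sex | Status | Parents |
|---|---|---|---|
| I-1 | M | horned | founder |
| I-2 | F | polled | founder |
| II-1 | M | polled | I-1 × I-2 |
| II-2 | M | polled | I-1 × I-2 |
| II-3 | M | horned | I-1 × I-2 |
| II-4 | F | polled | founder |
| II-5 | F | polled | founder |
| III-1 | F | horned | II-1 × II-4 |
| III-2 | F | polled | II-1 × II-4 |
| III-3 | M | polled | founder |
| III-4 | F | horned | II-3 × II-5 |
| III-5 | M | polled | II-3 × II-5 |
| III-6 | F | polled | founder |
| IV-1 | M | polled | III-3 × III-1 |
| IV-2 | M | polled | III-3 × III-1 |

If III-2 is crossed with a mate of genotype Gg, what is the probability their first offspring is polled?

II-1 is polled so carries G and received g from I-1 (gg), so II-1 is Gg.
II-4 is polled so carries G and passed g to III-1 (gg), so II-4 is Gg.
III-2 is a polled offspring of II-1 (Gg) × II-4 (Gg), whose cross gives 1/4 GG : 1/2 Gg : 1/4 gg; conditioning on being polled, III-2 is GG with probability 1/3, Gg with probability 2/3.
Summing over parental genotype combinations, P(offspring is polled) = 1/3·1 + 2/3·3/4 = 5/6.

5/6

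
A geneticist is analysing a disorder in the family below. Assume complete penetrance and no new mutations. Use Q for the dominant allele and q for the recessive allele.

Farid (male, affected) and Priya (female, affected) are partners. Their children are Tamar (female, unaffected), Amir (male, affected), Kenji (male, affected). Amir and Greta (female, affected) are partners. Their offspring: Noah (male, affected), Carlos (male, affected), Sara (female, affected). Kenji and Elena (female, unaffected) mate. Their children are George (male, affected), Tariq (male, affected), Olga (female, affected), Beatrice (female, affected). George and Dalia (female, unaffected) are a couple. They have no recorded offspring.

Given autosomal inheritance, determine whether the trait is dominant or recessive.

Farid and Priya are both affected yet have an unaffected child Tamar. Under a recessive model two affected parents are homozygous and every child would be affected, so the trait cannot be recessive.

dominant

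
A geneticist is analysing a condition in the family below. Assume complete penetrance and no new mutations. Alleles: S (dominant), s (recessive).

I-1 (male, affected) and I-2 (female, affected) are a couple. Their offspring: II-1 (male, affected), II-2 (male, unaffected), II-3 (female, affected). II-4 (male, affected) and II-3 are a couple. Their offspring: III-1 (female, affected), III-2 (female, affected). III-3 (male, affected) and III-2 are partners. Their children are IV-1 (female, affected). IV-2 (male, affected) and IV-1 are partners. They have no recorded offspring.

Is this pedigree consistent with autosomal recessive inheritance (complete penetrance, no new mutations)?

No

Under autosomal recessive, II-2 (unaffected, male) cannot arise from I-1 (affected) × I-2 (affected).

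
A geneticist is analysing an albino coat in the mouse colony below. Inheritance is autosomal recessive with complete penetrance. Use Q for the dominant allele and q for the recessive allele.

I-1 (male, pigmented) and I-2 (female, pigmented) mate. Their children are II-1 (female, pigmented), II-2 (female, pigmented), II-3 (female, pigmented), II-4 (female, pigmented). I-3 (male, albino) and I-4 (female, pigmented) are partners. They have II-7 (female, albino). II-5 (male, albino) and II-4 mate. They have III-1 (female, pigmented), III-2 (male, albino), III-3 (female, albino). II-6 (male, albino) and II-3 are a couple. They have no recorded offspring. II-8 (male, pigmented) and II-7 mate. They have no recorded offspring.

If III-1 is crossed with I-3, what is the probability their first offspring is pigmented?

III-1 is pigmented so carries Q and received q from II-5 (qq), so III-1 is Qq.
I-3 is albino, so I-3 is qq.
The cross gives 1/2 Qq : 1/2 qq, so P(offspring is pigmented) = 1/2.

1/2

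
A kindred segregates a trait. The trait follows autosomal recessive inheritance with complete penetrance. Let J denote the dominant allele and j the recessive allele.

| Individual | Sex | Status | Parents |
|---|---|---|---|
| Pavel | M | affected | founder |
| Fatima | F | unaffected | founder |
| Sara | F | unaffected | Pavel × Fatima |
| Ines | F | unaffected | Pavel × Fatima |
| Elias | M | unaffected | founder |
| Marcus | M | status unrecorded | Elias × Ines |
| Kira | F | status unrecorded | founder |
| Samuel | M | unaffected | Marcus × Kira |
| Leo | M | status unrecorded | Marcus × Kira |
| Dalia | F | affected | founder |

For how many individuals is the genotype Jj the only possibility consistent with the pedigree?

Obligate heterozygotes: Sara is unaffected so carries J and received j from Pavel (jj), so Sara is Jj; Ines is unaffected so carries J and received j from Pavel (jj), so Ines is Jj.
Every other individual is either homozygous by phenotype or has at least one consistent homozygous assignment, so the count is 2.

2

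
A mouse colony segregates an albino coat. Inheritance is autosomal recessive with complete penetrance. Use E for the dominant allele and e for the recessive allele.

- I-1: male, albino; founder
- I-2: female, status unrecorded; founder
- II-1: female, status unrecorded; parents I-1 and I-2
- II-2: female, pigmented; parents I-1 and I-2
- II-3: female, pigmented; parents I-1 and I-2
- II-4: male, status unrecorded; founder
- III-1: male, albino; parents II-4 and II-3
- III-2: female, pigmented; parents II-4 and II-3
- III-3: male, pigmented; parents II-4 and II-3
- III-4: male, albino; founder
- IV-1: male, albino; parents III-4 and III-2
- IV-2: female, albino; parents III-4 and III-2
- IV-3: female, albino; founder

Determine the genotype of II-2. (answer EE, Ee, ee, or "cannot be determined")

Ee

From phenotype alone, II-2 is EE or Ee.
II-2 is pigmented so carries E and received e from I-1 (ee), so II-2 is Ee.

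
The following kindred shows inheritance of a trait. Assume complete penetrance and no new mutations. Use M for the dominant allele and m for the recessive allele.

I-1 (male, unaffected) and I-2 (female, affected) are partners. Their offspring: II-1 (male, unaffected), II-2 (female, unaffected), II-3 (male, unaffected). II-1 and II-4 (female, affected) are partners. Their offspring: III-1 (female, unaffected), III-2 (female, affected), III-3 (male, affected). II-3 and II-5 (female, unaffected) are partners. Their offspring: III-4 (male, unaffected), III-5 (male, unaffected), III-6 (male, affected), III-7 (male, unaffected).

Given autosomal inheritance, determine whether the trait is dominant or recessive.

recessive

II-3 and II-5 are both unaffected yet have an affected child III-6. Under dominance, an affected child requires at least one affected parent, so the trait cannot be dominant.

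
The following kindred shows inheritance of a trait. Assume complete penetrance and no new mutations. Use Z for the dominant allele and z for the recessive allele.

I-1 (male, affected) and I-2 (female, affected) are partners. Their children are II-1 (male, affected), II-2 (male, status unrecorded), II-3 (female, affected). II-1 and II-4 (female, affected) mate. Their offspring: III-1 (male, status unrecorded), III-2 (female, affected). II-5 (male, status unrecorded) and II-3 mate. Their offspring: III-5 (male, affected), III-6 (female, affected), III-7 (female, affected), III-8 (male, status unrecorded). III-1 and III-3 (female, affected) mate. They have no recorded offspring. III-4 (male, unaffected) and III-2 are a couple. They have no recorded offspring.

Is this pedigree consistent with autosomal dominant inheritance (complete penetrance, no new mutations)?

A consistent assignment under autosomal dominant exists: I-1 ZZ, I-2 ZZ, II-1 ZZ, II-2 ZZ, II-3 ZZ, II-4 ZZ, II-5 ZZ, III-1 ZZ, III-2 ZZ, III-3 ZZ, III-4 zz, III-5 ZZ, III-6 ZZ, III-7 ZZ, III-8 ZZ.
In this assignment every recorded phenotype matches its genotype and every non-founder's genotype is obtainable from its parents' genotypes, so the pedigree is consistent.

Yes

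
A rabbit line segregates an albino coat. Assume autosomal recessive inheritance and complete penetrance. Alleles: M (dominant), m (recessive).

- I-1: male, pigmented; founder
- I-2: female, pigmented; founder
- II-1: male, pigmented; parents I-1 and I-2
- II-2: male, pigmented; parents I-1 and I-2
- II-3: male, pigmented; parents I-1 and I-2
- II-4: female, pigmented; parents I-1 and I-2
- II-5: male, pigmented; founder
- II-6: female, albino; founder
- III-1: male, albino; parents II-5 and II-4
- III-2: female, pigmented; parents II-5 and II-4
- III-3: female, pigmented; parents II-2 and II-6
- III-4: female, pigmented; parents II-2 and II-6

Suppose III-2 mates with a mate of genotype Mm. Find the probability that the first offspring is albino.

1/6

II-5 is pigmented so carries M and passed m to III-1 (mm), so II-5 is Mm.
II-4 is pigmented so carries M and passed m to III-1 (mm), so II-4 is Mm.
III-2 is a pigmented offspring of II-5 (Mm) × II-4 (Mm), whose cross gives 1/4 MM : 1/2 Mm : 1/4 mm; conditioning on being pigmented, III-2 is MM with probability 1/3, Mm with probability 2/3.
Summing over parental genotype combinations, P(offspring is albino) = 2/3·1/4 = 1/6.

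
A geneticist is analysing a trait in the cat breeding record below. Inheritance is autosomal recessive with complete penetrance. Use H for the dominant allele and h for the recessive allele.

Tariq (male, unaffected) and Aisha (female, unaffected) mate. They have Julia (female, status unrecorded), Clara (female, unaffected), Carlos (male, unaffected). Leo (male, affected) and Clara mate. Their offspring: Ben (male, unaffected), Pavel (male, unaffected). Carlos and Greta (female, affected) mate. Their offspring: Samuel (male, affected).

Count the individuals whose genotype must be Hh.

Obligate heterozygotes: Carlos is unaffected so carries H and passed h to Samuel (hh), so Carlos is Hh; Ben is unaffected so carries H and received h from Leo (hh), so Ben is Hh; Pavel is unaffected so carries H and received h from Leo (hh), so Pavel is Hh.
Every other individual is either homozygous by phenotype or has at least one consistent homozygous assignment, so the count is 3.

3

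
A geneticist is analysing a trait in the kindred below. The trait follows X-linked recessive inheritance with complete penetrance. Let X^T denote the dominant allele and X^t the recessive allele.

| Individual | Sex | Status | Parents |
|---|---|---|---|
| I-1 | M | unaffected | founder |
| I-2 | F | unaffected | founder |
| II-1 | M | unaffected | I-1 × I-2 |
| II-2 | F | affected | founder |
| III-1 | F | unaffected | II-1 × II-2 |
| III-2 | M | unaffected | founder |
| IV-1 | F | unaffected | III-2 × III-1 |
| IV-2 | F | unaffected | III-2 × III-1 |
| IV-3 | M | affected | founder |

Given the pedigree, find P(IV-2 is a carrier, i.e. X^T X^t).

1/2

III-2 is unaffected, so III-2 is X^T Y.
III-1 is unaffected so carries T and received t from II-2 (X^t X^t), so III-1 is X^T X^t.
Their cross gives offspring ratios 1/2 X^T X^T : 1/2 X^T X^t. Conditioning on IV-2 being unaffected, P(X^T X^t) = 1/2 / 1 = 1/2.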